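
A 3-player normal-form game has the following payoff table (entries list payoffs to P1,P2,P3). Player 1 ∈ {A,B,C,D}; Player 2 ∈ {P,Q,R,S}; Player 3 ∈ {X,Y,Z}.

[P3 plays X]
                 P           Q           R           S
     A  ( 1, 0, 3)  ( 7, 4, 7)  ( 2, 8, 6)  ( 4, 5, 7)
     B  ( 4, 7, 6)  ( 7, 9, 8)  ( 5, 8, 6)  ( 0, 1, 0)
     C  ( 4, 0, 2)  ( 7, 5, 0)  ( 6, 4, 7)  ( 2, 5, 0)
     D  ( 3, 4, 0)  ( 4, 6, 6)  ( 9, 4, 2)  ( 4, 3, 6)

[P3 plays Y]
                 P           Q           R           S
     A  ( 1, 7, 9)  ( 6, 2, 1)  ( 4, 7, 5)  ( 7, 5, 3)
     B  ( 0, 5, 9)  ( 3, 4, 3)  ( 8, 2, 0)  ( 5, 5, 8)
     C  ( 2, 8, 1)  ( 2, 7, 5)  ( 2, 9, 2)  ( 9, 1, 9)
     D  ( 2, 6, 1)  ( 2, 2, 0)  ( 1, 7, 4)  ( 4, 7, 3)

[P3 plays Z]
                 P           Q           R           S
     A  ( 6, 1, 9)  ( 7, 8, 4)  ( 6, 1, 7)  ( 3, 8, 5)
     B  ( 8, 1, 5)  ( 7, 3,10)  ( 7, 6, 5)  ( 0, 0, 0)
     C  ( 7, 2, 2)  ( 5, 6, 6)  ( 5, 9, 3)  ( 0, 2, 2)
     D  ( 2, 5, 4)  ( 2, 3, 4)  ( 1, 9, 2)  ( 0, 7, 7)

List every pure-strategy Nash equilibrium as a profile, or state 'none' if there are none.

(A,P,X): not NE [P1→C gives 4>1; P2→R gives 8>0; P3→Z gives 9>3]
(A,P,Y): not NE [P1→D gives 2>1]
(A,P,Z): not NE [P1→B gives 8>6; P2→S gives 8>1]
(A,Q,X): not NE [P2→R gives 8>4]
(A,Q,Y): not NE [P2→R gives 7>2; P3→X gives 7>1]
(A,Q,Z): not NE [P3→X gives 7>4]
(A,R,X): not NE [P1→D gives 9>2; P3→Z gives 7>6]
(A,R,Y): not NE [P1→B gives 8>4; P3→Z gives 7>5]
(A,R,Z): not NE [P1→B gives 7>6; P2→S gives 8>1]
(A,S,X): not NE [P2→R gives 8>5]
(A,S,Y): not NE [P1→C gives 9>7; P2→R gives 7>5; P3→X gives 7>3]
(A,S,Z): not NE [P3→X gives 7>5]
(B,P,X): not NE [P2→Q gives 9>7; P3→Y gives 9>6]
(B,P,Y): not NE [P1→D gives 2>0]
(B,P,Z): not NE [P2→R gives 6>1; P3→Y gives 9>5]
(B,Q,X): not NE [P3→Z gives 10>8]
(B,Q,Y): not NE [P1→A gives 6>3; P2→S gives 5>4; P3→Z gives 10>3]
(B,Q,Z): not NE [P2→R gives 6>3]
(B,R,X): not NE [P1→D gives 9>5; P2→Q gives 9>8]
(B,R,Y): not NE [P2→S gives 5>2; P3→X gives 6>0]
(B,R,Z): not NE [P3→X gives 6>5]
(B,S,X): not NE [P1→D gives 4>0; P2→Q gives 9>1; P3→Y gives 8>0]
(B,S,Y): not NE [P1→C gives 9>5]
(B,S,Z): not NE [P1→A gives 3>0; P2→R gives 6>0; P3→Y gives 8>0]
(C,P,X): not NE [P2→S gives 5>0]
(C,P,Y): not NE [P2→R gives 9>8; P3→Z gives 2>1]
(C,P,Z): not NE [P1→B gives 8>7; P2→R gives 9>2]
(C,Q,X): not NE [P3→Z gives 6>0]
(C,Q,Y): not NE [P1→A gives 6>2; P2→R gives 9>7; P3→Z gives 6>5]
(C,Q,Z): not NE [P1→B gives 7>5; P2→R gives 9>6]
(C,R,X): not NE [P1→D gives 9>6; P2→S gives 5>4]
(C,R,Y): not NE [P1→B gives 8>2; P3→X gives 7>2]
(C,R,Z): not NE [P1→B gives 7>5; P3→X gives 7>3]
(C,S,X): not NE [P1→D gives 4>2; P3→Y gives 9>0]
(C,S,Y): not NE [P2→R gives 9>1]
(C,S,Z): not NE [P1→A gives 3>0; P2→R gives 9>2; P3→Y gives 9>2]
(D,P,X): not NE [P1→C gives 4>3; P2→Q gives 6>4; P3→Z gives 4>0]
(D,P,Y): not NE [P2→S gives 7>6; P3→Z gives 4>1]
(D,P,Z): not NE [P1→B gives 8>2; P2→R gives 9>5]
(D,Q,X): not NE [P1→C gives 7>4]
(D,Q,Y): not NE [P1→A gives 6>2; P2→S gives 7>2; P3→X gives 6>0]
(D,Q,Z): not NE [P1→B gives 7>2; P2→R gives 9>3; P3→X gives 6>4]
(D,R,X): not NE [P2→Q gives 6>4; P3→Y gives 4>2]
(D,R,Y): not NE [P1→B gives 8>1]
(D,R,Z): not NE [P1→B gives 7>1; P3→Y gives 4>2]
(D,S,X): not NE [P2→Q gives 6>3; P3→Z gives 7>6]
(D,S,Y): not NE [P1→C gives 9>4; P3→Z gives 7>3]
(D,S,Z): not NE [P1→A gives 3>0; P2→R gives 9>7]

No pure NE.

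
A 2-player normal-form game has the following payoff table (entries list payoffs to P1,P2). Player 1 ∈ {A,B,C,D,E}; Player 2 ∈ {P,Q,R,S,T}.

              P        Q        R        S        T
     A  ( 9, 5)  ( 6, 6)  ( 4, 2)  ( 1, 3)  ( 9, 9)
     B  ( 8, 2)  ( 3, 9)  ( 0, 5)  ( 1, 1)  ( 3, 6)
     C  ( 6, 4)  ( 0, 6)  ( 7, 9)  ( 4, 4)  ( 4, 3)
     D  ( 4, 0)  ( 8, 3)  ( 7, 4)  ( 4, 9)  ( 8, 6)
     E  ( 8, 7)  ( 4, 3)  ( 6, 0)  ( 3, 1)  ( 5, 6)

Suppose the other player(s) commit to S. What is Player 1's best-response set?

BR_1 = {C,D}

u_1(A vs S) = 1
u_1(B vs S) = 1
u_1(C vs S) = 4
u_1(D vs S) = 4
u_1(E vs S) = 3
max payoff 4 at {C,D}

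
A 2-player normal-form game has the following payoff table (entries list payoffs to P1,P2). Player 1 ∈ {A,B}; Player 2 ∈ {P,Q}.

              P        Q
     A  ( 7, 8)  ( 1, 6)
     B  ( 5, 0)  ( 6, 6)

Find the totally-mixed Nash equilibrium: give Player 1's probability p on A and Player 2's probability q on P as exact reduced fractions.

P1 mixes 3/4 on A; P2 mixes 5/7 on P

P1 indiff ⇒ q·7+(1-q)·1 = q·5+(1-q)·6 ⇒ q(2) = (1-q)(5) ⇒ q = 5/7
P2 indiff ⇒ p·8+(1-p)·0 = p·6+(1-p)·6 ⇒ p(2) = (1-p)(6) ⇒ p = 3/4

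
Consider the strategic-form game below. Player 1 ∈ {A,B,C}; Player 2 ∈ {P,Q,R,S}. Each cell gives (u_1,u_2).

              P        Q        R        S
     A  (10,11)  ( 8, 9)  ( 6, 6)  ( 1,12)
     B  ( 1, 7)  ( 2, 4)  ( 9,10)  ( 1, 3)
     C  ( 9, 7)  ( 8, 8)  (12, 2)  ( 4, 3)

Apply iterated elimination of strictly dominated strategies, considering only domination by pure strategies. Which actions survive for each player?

Survivors P1:{A,C} P2:{P,Q,S}

P1 drop B (C beats it: P:9>1 Q:8>2 R:12>9 S:4>1)
P2 drop R (P beats it: A:11>6 C:7>2)
P1→{A,C} P2→{P,Q,S}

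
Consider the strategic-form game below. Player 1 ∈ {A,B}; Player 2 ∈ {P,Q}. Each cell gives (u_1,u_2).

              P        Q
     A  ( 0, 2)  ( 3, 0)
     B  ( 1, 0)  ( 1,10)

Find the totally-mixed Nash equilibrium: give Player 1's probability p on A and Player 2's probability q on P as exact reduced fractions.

P1 indiff ⇒ q·0+(1-q)·3 = q·1+(1-q)·1 ⇒ q(-1) = (1-q)(-2) ⇒ q = 2/3
P2 indiff ⇒ p·2+(1-p)·0 = p·0+(1-p)·10 ⇒ p(2) = (1-p)(10) ⇒ p = 5/6

p=5/6, q=2/3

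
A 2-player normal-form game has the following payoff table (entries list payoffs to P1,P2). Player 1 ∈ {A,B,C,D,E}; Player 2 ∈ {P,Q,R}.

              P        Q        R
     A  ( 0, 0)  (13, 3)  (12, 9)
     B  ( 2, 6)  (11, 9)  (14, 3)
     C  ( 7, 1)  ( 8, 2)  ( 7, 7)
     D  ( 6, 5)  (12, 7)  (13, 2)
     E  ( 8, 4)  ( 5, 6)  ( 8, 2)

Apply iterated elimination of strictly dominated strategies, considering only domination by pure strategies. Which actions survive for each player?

P2 drop P (Q beats it: A:3>0 B:9>6 C:2>1 D:7>5 E:6>4)
P1 drop C (A beats it: Q:13>8 R:12>7)
P1 drop E (A beats it: Q:13>5 R:12>8)
P1→{A,B,D} P2→{Q,R}

IESDS → P1:{A,B,D} P2:{Q,R}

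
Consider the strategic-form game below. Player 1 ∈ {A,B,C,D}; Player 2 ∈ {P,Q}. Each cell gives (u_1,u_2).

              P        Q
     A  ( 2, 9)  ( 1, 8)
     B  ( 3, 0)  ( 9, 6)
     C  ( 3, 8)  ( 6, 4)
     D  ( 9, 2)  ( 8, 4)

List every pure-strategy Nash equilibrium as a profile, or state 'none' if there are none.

PSNE = {(B,Q)}

(A,P): not NE [P1→D gives 9>2]
(A,Q): not NE [P1→B gives 9>1; P2→P gives 9>8]
(B,P): not NE [P1→D gives 9>3; P2→Q gives 6>0]
(B,Q): NE
(C,P): not NE [P1→D gives 9>3]
(C,Q): not NE [P1→B gives 9>6; P2→P gives 8>4]
(D,P): not NE [P2→Q gives 4>2]
(D,Q): not NE [P1→B gives 9>8]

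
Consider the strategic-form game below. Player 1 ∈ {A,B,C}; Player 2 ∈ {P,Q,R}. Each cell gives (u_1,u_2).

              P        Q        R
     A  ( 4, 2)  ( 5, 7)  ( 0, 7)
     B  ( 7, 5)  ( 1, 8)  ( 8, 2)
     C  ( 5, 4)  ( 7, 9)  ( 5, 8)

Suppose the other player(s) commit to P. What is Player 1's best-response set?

argmax u_1 = {B}

u_1(A vs P) = 4
u_1(B vs P) = 7
u_1(C vs P) = 5
max payoff 7 at {B}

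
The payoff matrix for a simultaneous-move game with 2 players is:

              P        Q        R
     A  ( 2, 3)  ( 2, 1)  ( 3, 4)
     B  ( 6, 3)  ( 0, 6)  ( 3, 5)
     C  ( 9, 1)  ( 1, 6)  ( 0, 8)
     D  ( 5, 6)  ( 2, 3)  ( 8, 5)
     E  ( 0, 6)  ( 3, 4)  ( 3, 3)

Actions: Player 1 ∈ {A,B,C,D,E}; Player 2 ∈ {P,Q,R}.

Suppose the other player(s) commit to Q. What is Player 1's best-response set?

u_1(A vs Q) = 2
u_1(B vs Q) = 0
u_1(C vs Q) = 1
u_1(D vs Q) = 2
u_1(E vs Q) = 3
max payoff 3 at {E}

BR_1 = {E}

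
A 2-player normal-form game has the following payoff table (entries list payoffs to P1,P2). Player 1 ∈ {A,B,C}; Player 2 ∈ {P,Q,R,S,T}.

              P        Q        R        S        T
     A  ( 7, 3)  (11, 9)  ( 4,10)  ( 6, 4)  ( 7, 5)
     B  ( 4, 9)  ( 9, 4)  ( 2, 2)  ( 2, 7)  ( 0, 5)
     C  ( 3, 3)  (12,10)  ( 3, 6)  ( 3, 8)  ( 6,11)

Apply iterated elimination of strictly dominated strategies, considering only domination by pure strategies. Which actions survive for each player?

P1 drop B (A beats it: P:7>4 Q:11>9 R:4>2 S:6>2 T:7>0)
P2 drop P (Q beats it: A:9>3 C:10>3)
P2 drop S (Q beats it: A:9>4 C:10>8)
P1→{A,C} P2→{Q,R,T}

Remaining: P1:{A,C} P2:{Q,R,T}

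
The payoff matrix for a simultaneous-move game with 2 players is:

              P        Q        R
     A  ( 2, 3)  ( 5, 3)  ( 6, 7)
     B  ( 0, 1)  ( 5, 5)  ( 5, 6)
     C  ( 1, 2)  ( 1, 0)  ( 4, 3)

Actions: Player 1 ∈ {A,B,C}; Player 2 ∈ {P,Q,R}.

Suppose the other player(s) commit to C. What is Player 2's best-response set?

u_2(P vs C) = 2
u_2(Q vs C) = 0
u_2(R vs C) = 3
max payoff 3 at {R}

argmax u_2 = {R}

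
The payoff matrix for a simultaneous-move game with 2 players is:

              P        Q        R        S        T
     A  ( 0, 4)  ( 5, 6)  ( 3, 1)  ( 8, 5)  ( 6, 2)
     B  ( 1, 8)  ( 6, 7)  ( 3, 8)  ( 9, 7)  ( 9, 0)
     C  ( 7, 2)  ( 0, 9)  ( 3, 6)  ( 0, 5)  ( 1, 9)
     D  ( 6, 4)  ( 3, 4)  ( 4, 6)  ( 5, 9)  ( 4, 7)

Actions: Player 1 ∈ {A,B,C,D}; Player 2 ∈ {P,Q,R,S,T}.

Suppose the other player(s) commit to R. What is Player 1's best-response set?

argmax u_1 = {D}

u_1(A vs R) = 3
u_1(B vs R) = 3
u_1(C vs R) = 3
u_1(D vs R) = 4
max payoff 4 at {D}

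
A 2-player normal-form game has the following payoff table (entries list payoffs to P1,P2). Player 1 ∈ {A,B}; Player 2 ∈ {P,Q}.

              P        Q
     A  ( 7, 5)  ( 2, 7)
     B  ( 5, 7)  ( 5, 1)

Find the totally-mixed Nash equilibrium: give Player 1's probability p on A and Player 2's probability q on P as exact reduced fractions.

(p,q) = (3/4, 3/5)

P1 indiff ⇒ q·7+(1-q)·2 = q·5+(1-q)·5 ⇒ q(2) = (1-q)(3) ⇒ q = 3/5
P2 indiff ⇒ p·5+(1-p)·7 = p·7+(1-p)·1 ⇒ p(-2) = (1-p)(-6) ⇒ p = 3/4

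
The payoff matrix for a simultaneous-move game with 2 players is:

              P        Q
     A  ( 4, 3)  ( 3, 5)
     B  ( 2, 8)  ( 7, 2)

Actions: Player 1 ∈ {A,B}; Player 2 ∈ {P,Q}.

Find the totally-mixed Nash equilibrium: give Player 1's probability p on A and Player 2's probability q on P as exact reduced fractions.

P1 indiff ⇒ q·4+(1-q)·3 = q·2+(1-q)·7 ⇒ q(2) = (1-q)(4) ⇒ q = 2/3
P2 indiff ⇒ p·3+(1-p)·8 = p·5+(1-p)·2 ⇒ p(-2) = (1-p)(-6) ⇒ p = 3/4

p=3/4, q=2/3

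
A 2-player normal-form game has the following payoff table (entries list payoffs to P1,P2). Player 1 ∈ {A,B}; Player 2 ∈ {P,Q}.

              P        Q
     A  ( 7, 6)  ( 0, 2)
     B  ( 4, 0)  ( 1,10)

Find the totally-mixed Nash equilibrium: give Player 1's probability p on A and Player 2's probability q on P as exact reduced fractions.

P1 mixes 5/7 on A; P2 mixes 1/4 on P

P1 indiff ⇒ q·7+(1-q)·0 = q·4+(1-q)·1 ⇒ q(3) = (1-q)(1) ⇒ q = 1/4
P2 indiff ⇒ p·6+(1-p)·0 = p·2+(1-p)·10 ⇒ p(4) = (1-p)(10) ⇒ p = 5/7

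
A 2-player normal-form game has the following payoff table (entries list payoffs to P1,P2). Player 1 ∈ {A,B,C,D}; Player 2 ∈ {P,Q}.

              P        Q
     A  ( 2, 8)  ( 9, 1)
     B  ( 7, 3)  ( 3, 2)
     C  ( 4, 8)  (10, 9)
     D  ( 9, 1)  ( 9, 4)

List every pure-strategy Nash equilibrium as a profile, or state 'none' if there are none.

(A,P): not NE [P1→D gives 9>2]
(A,Q): not NE [P1→C gives 10>9; P2→P gives 8>1]
(B,P): not NE [P1→D gives 9>7]
(B,Q): not NE [P1→C gives 10>3; P2→P gives 3>2]
(C,P): not NE [P1→D gives 9>4; P2→Q gives 9>8]
(C,Q): NE
(D,P): not NE [P2→Q gives 4>1]
(D,Q): not NE [P1→C gives 10>9]

NE set: (C,Q)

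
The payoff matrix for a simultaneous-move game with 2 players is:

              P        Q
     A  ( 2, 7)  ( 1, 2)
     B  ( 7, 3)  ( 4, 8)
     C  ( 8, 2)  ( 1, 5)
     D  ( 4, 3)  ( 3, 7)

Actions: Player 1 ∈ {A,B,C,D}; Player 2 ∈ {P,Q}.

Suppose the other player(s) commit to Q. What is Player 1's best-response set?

u_1(A vs Q) = 1
u_1(B vs Q) = 4
u_1(C vs Q) = 1
u_1(D vs Q) = 3
max payoff 4 at {B}

argmax u_1 = {B}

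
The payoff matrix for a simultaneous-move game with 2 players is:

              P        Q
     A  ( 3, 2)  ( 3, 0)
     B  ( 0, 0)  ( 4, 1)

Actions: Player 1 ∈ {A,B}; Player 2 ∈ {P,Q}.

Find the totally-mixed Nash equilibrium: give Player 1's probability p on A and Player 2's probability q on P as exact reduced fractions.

P1 indiff ⇒ q·3+(1-q)·3 = q·0+(1-q)·4 ⇒ q(3) = (1-q)(1) ⇒ q = 1/4
P2 indiff ⇒ p·2+(1-p)·0 = p·0+(1-p)·1 ⇒ p(2) = (1-p)(1) ⇒ p = 1/3

P1 mixes 1/3 on A; P2 mixes 1/4 on P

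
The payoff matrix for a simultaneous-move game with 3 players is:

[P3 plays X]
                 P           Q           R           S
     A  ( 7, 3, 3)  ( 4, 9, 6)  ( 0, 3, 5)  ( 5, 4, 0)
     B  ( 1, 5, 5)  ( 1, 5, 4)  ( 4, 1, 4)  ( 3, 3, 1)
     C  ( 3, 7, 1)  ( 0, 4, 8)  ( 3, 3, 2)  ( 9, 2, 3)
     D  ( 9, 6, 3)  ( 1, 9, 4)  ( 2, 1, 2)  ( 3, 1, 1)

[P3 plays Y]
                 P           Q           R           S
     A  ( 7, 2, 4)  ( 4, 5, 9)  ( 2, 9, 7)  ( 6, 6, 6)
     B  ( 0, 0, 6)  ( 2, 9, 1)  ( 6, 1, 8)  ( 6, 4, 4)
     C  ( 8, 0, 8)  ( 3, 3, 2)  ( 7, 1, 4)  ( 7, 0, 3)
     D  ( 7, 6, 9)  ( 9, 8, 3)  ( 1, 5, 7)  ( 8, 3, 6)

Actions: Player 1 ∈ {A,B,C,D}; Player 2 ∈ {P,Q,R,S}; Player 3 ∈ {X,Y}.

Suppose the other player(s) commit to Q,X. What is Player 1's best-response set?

u_1(A vs Q,X) = 4
u_1(B vs Q,X) = 1
u_1(C vs Q,X) = 0
u_1(D vs Q,X) = 1
max payoff 4 at {A}

P1 best: {A}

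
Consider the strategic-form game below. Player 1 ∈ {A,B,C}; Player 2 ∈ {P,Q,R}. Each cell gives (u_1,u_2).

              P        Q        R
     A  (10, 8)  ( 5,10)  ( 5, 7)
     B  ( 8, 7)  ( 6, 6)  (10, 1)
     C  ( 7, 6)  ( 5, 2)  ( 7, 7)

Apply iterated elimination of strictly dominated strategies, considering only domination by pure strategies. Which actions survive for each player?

P1 drop C (B beats it: P:8>7 Q:6>5 R:10>7)
P2 drop R (P beats it: A:8>7 B:7>1)
P1→{A,B} P2→{P,Q}

Survivors P1:{A,B} P2:{P,Q}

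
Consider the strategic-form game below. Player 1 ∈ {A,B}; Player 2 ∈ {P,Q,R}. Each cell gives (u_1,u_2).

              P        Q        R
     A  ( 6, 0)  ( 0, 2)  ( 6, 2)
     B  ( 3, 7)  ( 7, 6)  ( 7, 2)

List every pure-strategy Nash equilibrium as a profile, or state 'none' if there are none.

(A,P): not NE [P2→R gives 2>0]
(A,Q): not NE [P1→B gives 7>0]
(A,R): not NE [P1→B gives 7>6]
(B,P): not NE [P1→A gives 6>3]
(B,Q): not NE [P2→P gives 7>6]
(B,R): not NE [P2→P gives 7>2]

No pure NE.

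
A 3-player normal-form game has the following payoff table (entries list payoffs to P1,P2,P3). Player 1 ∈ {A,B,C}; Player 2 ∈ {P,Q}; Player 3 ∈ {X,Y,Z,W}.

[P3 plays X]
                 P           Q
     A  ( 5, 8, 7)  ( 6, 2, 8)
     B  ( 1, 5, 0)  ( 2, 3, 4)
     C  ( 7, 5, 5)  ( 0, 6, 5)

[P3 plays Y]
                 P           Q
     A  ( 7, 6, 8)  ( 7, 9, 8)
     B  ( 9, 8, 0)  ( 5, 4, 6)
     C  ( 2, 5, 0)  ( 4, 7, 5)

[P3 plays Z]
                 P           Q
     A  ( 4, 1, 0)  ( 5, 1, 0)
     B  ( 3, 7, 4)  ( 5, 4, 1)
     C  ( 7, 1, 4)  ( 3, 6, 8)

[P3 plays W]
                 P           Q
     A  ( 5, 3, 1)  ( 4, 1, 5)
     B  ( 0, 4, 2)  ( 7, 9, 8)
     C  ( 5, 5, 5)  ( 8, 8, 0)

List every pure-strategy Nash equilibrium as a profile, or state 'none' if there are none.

NE set: (A,Q,Y)

(A,P,X): not NE [P1→C gives 7>5; P3→Y gives 8>7]
(A,P,Y): not NE [P1→B gives 9>7; P2→Q gives 9>6]
(A,P,Z): not NE [P1→C gives 7>4; P3→Y gives 8>0]
(A,P,W): not NE [P3→Y gives 8>1]
(A,Q,X): not NE [P2→P gives 8>2]
(A,Q,Y): NE
(A,Q,Z): not NE [P3→Y gives 8>0]
(A,Q,W): not NE [P1→C gives 8>4; P2→P gives 3>1; P3→Y gives 8>5]
(B,P,X): not NE [P1→C gives 7>1; P3→Z gives 4>0]
(B,P,Y): not NE [P3→Z gives 4>0]
(B,P,Z): not NE [P1→C gives 7>3]
(B,P,W): not NE [P1→C gives 5>0; P2→Q gives 9>4; P3→Z gives 4>2]
(B,Q,X): not NE [P1→A gives 6>2; P2→P gives 5>3; P3→W gives 8>4]
(B,Q,Y): not NE [P1→A gives 7>5; P2→P gives 8>4; P3→W gives 8>6]
(B,Q,Z): not NE [P2→P gives 7>4; P3→W gives 8>1]
(B,Q,W): not NE [P1→C gives 8>7]
(C,P,X): not NE [P2→Q gives 6>5]
(C,P,Y): not NE [P1→B gives 9>2; P2→Q gives 7>5; P3→W gives 5>0]
(C,P,Z): not NE [P2→Q gives 6>1; P3→W gives 5>4]
(C,P,W): not NE [P2→Q gives 8>5]
(C,Q,X): not NE [P1→A gives 6>0; P3→Z gives 8>5]
(C,Q,Y): not NE [P1→A gives 7>4; P3→Z gives 8>5]
(C,Q,Z): not NE [P1→B gives 5>3]
(C,Q,W): not NE [P3→Z gives 8>0]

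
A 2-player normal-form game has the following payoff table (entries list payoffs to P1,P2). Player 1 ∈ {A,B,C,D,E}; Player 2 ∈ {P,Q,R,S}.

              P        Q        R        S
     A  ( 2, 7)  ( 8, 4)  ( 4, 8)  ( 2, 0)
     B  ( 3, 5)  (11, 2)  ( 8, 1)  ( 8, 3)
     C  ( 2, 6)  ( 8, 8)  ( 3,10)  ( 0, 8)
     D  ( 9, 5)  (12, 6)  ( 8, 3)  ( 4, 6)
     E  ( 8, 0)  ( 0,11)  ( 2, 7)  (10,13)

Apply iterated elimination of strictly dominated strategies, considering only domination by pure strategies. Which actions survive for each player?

P1 drop A (B beats it: P:3>2 Q:11>8 R:8>4 S:8>2)
P1 drop C (B beats it: P:3>2 Q:11>8 R:8>3 S:8>0)
P2 drop R (Q beats it: B:2>1 D:6>3 E:11>7)
P1→{B,D,E} P2→{P,Q,S}

Remaining: P1:{B,D,E} P2:{P,Q,S}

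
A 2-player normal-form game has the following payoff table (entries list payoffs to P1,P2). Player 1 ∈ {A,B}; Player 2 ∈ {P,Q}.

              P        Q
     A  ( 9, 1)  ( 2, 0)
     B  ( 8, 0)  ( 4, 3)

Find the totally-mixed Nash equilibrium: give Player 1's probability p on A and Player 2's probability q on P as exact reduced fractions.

P1 mixes 3/4 on A; P2 mixes 2/3 on P

P1 indiff ⇒ q·9+(1-q)·2 = q·8+(1-q)·4 ⇒ q(1) = (1-q)(2) ⇒ q = 2/3
P2 indiff ⇒ p·1+(1-p)·0 = p·0+(1-p)·3 ⇒ p(1) = (1-p)(3) ⇒ p = 3/4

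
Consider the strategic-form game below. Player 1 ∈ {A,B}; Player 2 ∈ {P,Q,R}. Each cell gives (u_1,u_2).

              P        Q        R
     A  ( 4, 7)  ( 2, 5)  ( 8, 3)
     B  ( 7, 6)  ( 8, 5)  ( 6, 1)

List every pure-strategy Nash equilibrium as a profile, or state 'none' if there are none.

(A,P): not NE [P1→B gives 7>4]
(A,Q): not NE [P1→B gives 8>2; P2→P gives 7>5]
(A,R): not NE [P2→P gives 7>3]
(B,P): NE
(B,Q): not NE [P2→P gives 6>5]
(B,R): not NE [P1→A gives 8>6; P2→P gives 6>1]

PSNE = {(B,P)}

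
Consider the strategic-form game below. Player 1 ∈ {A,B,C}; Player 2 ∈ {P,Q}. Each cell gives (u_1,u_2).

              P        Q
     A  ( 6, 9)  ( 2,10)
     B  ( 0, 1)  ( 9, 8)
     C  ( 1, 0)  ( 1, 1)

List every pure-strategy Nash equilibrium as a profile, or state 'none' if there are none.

PSNE = {(B,Q)}

(A,P): not NE [P2→Q gives 10>9]
(A,Q): not NE [P1→B gives 9>2]
(B,P): not NE [P1→A gives 6>0; P2→Q gives 8>1]
(B,Q): NE
(C,P): not NE [P1→A gives 6>1; P2→Q gives 1>0]
(C,Q): not NE [P1→B gives 9>1]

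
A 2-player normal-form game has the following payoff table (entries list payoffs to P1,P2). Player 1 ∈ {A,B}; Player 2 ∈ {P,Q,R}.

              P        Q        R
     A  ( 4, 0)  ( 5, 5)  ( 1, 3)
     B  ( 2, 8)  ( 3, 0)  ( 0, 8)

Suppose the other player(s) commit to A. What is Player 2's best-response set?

u_2(P vs A) = 0
u_2(Q vs A) = 5
u_2(R vs A) = 3
max payoff 5 at {Q}

argmax u_2 = {Q}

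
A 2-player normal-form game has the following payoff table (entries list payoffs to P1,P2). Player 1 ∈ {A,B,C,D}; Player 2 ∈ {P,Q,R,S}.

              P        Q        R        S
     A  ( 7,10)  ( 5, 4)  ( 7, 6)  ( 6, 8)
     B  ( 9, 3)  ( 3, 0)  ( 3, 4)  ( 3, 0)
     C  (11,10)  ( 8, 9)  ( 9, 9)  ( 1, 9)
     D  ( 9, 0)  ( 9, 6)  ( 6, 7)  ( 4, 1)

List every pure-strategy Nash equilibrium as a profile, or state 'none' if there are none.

(A,P): not NE [P1→C gives 11>7]
(A,Q): not NE [P1→D gives 9>5; P2→P gives 10>4]
(A,R): not NE [P1→C gives 9>7; P2→P gives 10>6]
(A,S): not NE [P2→P gives 10>8]
(B,P): not NE [P1→C gives 11>9; P2→R gives 4>3]
(B,Q): not NE [P1→D gives 9>3; P2→R gives 4>0]
(B,R): not NE [P1→C gives 9>3]
(B,S): not NE [P1→A gives 6>3; P2→R gives 4>0]
(C,P): NE
(C,Q): not NE [P1→D gives 9>8; P2→P gives 10>9]
(C,R): not NE [P2→P gives 10>9]
(C,S): not NE [P1→A gives 6>1; P2→P gives 10>9]
(D,P): not NE [P1→C gives 11>9; P2→R gives 7>0]
(D,Q): not NE [P2→R gives 7>6]
(D,R): not NE [P1→C gives 9>6]
(D,S): not NE [P1→A gives 6>4; P2→R gives 7>1]

Nash profiles: (C,P)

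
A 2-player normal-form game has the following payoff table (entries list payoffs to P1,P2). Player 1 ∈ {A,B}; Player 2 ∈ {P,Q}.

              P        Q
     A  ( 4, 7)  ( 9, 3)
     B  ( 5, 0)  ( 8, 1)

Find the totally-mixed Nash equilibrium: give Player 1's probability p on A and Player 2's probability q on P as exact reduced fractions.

P1 mixes 1/5 on A; P2 mixes 1/2 on P

P1 indiff ⇒ q·4+(1-q)·9 = q·5+(1-q)·8 ⇒ q(-1) = (1-q)(-1) ⇒ q = 1/2
P2 indiff ⇒ p·7+(1-p)·0 = p·3+(1-p)·1 ⇒ p(4) = (1-p)(1) ⇒ p = 1/5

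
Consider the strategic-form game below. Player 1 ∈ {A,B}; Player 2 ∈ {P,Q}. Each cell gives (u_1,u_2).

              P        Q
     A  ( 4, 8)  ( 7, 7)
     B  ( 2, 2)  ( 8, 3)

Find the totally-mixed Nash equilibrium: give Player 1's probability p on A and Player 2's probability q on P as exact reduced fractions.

p=1/2, q=1/3

P1 indiff ⇒ q·4+(1-q)·7 = q·2+(1-q)·8 ⇒ q(2) = (1-q)(1) ⇒ q = 1/3
P2 indiff ⇒ p·8+(1-p)·2 = p·7+(1-p)·3 ⇒ p(1) = (1-p)(1) ⇒ p = 1/2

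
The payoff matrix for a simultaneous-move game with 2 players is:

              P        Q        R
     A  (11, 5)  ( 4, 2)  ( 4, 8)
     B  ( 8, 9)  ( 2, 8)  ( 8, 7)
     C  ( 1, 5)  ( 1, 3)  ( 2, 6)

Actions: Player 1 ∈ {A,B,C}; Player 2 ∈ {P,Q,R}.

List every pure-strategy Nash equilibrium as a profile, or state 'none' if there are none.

(A,P): not NE [P2→R gives 8>5]
(A,Q): not NE [P2→R gives 8>2]
(A,R): not NE [P1→B gives 8>4]
(B,P): not NE [P1→A gives 11>8]
(B,Q): not NE [P1→A gives 4>2; P2→P gives 9>8]
(B,R): not NE [P2→P gives 9>7]
(C,P): not NE [P1→A gives 11>1; P2→R gives 6>5]
(C,Q): not NE [P1→A gives 4>1; P2→R gives 6>3]
(C,R): not NE [P1→B gives 8>2]

Equilibria: none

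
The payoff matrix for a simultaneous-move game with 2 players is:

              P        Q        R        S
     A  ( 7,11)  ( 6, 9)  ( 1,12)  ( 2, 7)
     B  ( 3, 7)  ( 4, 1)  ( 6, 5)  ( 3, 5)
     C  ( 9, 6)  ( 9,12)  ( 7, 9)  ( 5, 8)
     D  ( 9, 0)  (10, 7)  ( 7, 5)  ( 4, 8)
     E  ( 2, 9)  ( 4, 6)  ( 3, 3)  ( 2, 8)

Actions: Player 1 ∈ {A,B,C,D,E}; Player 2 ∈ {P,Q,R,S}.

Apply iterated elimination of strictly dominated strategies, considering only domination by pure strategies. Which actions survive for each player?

Survivors P1:{C,D} P2:{Q,S}

P1 drop A (C beats it: P:9>7 Q:9>6 R:7>1 S:5>2)
P1 drop B (C beats it: P:9>3 Q:9>4 R:7>6 S:5>3)
P1 drop E (C beats it: P:9>2 Q:9>4 R:7>3 S:5>2)
P2 drop P (Q beats it: C:12>6 D:7>0)
P2 drop R (Q beats it: C:12>9 D:7>5)
P1→{C,D} P2→{Q,S}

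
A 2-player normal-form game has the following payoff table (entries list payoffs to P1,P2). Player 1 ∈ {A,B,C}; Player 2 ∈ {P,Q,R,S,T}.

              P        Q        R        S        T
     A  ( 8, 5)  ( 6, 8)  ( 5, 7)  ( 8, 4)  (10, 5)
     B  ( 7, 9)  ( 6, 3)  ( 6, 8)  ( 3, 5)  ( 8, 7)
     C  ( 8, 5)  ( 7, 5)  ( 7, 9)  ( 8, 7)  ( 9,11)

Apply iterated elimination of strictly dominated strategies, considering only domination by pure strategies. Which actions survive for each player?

Survivors P1:{A,C} P2:{Q,R,T}

P1 drop B (C beats it: P:8>7 Q:7>6 R:7>6 S:8>3 T:9>8)
P2 drop P (R beats it: A:7>5 C:9>5)
P2 drop S (R beats it: A:7>4 C:9>7)
P1→{A,C} P2→{Q,R,T}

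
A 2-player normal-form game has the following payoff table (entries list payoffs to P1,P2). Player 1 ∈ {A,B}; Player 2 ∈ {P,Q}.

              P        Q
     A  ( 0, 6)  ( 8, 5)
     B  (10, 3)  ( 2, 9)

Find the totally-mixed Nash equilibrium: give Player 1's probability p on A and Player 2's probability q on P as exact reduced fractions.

(p,q) = (6/7, 3/8)

P1 indiff ⇒ q·0+(1-q)·8 = q·10+(1-q)·2 ⇒ q(-10) = (1-q)(-6) ⇒ q = 3/8
P2 indiff ⇒ p·6+(1-p)·3 = p·5+(1-p)·9 ⇒ p(1) = (1-p)(6) ⇒ p = 6/7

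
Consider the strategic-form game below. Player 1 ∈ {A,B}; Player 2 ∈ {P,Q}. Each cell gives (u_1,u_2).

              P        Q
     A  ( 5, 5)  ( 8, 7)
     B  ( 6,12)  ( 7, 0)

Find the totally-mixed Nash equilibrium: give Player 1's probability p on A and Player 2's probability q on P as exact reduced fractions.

p=6/7, q=1/2

P1 indiff ⇒ q·5+(1-q)·8 = q·6+(1-q)·7 ⇒ q(-1) = (1-q)(-1) ⇒ q = 1/2
P2 indiff ⇒ p·5+(1-p)·12 = p·7+(1-p)·0 ⇒ p(-2) = (1-p)(-12) ⇒ p = 6/7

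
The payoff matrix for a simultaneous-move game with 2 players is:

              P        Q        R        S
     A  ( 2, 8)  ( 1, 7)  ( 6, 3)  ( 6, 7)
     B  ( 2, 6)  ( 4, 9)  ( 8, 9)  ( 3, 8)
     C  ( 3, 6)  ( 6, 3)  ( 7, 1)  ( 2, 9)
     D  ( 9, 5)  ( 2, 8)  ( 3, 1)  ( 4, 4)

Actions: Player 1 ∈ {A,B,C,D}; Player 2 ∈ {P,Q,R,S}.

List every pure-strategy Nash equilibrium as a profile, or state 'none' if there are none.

(A,P): not NE [P1→D gives 9>2]
(A,Q): not NE [P1→C gives 6>1; P2→P gives 8>7]
(A,R): not NE [P1→B gives 8>6; P2→P gives 8>3]
(A,S): not NE [P2→P gives 8>7]
(B,P): not NE [P1→D gives 9>2; P2→R gives 9>6]
(B,Q): not NE [P1→C gives 6>4]
(B,R): NE
(B,S): not NE [P1→A gives 6>3; P2→R gives 9>8]
(C,P): not NE [P1→D gives 9>3; P2→S gives 9>6]
(C,Q): not NE [P2→S gives 9>3]
(C,R): not NE [P1→B gives 8>7; P2→S gives 9>1]
(C,S): not NE [P1→A gives 6>2]
(D,P): not NE [P2→Q gives 8>5]
(D,Q): not NE [P1→C gives 6>2]
(D,R): not NE [P1→B gives 8>3; P2→Q gives 8>1]
(D,S): not NE [P1→A gives 6>4; P2→Q gives 8>4]

NE set: (B,R)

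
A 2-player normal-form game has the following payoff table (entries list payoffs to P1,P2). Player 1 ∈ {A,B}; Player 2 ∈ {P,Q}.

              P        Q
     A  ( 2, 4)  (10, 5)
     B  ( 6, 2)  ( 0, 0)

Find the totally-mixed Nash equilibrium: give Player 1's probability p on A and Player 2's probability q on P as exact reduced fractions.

P1 indiff ⇒ q·2+(1-q)·10 = q·6+(1-q)·0 ⇒ q(-4) = (1-q)(-10) ⇒ q = 5/7
P2 indiff ⇒ p·4+(1-p)·2 = p·5+(1-p)·0 ⇒ p(-1) = (1-p)(-2) ⇒ p = 2/3

p=2/3, q=5/7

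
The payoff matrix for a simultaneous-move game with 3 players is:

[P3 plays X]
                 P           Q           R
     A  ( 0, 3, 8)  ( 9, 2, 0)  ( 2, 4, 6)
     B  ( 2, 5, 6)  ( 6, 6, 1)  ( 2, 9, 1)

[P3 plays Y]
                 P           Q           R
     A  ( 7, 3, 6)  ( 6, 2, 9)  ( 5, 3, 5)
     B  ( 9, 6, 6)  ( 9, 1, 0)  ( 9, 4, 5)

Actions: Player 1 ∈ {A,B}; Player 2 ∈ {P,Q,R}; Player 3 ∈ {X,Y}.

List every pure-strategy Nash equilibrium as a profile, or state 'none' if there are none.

(A,P,X): not NE [P1→B gives 2>0; P2→R gives 4>3]
(A,P,Y): not NE [P1→B gives 9>7; P3→X gives 8>6]
(A,Q,X): not NE [P2→R gives 4>2; P3→Y gives 9>0]
(A,Q,Y): not NE [P1→B gives 9>6; P2→R gives 3>2]
(A,R,X): NE
(A,R,Y): not NE [P1→B gives 9>5; P3→X gives 6>5]
(B,P,X): not NE [P2→R gives 9>5]
(B,P,Y): NE
(B,Q,X): not NE [P1→A gives 9>6; P2→R gives 9>6]
(B,Q,Y): not NE [P2→P gives 6>1; P3→X gives 1>0]
(B,R,X): not NE [P3→Y gives 5>1]
(B,R,Y): not NE [P2→P gives 6>4]

NE set: (A,R,X), (B,P,Y)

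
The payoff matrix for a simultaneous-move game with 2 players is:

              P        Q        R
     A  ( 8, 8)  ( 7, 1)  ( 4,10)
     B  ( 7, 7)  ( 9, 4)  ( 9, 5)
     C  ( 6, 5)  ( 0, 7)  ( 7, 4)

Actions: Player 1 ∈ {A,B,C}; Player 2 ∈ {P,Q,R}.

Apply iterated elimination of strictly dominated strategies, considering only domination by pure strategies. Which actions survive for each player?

P1 drop C (B beats it: P:7>6 Q:9>0 R:9>7)
P2 drop Q (P beats it: A:8>1 B:7>4)
P1→{A,B} P2→{P,R}

IESDS → P1:{A,B} P2:{P,R}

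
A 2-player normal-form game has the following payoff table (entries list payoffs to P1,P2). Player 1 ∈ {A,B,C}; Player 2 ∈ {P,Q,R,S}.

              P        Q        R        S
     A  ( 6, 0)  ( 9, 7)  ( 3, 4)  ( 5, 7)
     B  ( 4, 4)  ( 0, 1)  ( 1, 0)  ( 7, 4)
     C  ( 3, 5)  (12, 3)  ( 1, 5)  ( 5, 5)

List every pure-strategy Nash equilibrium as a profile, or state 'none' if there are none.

(A,P): not NE [P2→S gives 7>0]
(A,Q): not NE [P1→C gives 12>9]
(A,R): not NE [P2→S gives 7>4]
(A,S): not NE [P1→B gives 7>5]
(B,P): not NE [P1→A gives 6>4]
(B,Q): not NE [P1→C gives 12>0; P2→S gives 4>1]
(B,R): not NE [P1→A gives 3>1; P2→S gives 4>0]
(B,S): NE
(C,P): not NE [P1→A gives 6>3]
(C,Q): not NE [P2→S gives 5>3]
(C,R): not NE [P1→A gives 3>1]
(C,S): not NE [P1→B gives 7>5]

Nash profiles: (B,S)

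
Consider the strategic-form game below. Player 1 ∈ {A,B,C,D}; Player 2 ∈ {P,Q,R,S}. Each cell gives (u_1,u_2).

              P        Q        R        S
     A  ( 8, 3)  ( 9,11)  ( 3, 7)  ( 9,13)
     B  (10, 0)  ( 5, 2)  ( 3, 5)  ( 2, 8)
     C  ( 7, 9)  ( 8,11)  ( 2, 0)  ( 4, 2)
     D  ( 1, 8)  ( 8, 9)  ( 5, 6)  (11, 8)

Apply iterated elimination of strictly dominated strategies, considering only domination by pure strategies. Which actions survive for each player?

P1 drop C (A beats it: P:8>7 Q:9>8 R:3>2 S:9>4)
P2 drop P (Q beats it: A:11>3 B:2>0 D:9>8)
P1 drop B (D beats it: Q:8>5 R:5>3 S:11>2)
P2 drop R (Q beats it: A:11>7 D:9>6)
P1→{A,D} P2→{Q,S}

Remaining: P1:{A,D} P2:{Q,S}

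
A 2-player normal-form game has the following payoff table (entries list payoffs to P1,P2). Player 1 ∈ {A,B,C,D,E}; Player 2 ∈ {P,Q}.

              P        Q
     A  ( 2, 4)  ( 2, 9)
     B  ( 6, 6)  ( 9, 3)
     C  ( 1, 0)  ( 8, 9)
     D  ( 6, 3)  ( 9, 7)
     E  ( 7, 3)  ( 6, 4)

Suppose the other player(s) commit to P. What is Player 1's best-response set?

BR_1 = {E}

u_1(A vs P) = 2
u_1(B vs P) = 6
u_1(C vs P) = 1
u_1(D vs P) = 6
u_1(E vs P) = 7
max payoff 7 at {E}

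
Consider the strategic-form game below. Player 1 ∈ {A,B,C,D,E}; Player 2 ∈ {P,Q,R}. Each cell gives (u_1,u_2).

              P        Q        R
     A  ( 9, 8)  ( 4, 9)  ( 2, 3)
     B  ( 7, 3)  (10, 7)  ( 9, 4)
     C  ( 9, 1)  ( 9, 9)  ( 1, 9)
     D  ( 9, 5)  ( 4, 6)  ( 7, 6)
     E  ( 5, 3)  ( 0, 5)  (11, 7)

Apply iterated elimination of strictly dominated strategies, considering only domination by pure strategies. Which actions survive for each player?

P2 drop P (Q beats it: A:9>8 B:7>3 C:9>1 D:6>5 E:5>3)
P1 drop A (B beats it: Q:10>4 R:9>2)
P1 drop C (B beats it: Q:10>9 R:9>1)
P1 drop D (B beats it: Q:10>4 R:9>7)
P1→{B,E} P2→{Q,R}

Remaining: P1:{B,E} P2:{Q,R}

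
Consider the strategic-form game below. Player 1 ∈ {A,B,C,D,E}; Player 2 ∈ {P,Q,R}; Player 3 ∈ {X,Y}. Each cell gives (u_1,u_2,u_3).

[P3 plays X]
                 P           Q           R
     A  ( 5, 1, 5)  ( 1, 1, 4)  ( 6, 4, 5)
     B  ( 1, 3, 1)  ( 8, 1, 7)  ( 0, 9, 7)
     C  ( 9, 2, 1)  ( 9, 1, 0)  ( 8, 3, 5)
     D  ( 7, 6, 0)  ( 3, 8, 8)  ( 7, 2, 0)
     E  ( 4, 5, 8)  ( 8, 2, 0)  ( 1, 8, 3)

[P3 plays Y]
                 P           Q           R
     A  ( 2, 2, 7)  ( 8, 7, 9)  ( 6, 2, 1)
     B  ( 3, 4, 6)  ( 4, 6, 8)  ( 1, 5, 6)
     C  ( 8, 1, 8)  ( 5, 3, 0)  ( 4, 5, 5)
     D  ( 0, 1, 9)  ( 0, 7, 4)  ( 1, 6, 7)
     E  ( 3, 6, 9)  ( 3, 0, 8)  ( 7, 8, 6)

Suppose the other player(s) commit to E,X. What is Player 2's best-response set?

u_2(P vs E,X) = 5
u_2(Q vs E,X) = 2
u_2(R vs E,X) = 8
max payoff 8 at {R}

BR_2 = {R}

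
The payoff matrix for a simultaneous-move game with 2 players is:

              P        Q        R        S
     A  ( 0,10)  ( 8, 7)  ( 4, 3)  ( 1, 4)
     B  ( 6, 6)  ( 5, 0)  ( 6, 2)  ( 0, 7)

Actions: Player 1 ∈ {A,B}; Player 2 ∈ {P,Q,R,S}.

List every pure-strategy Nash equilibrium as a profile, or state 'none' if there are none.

(A,P): not NE [P1→B gives 6>0]
(A,Q): not NE [P2→P gives 10>7]
(A,R): not NE [P1→B gives 6>4; P2→P gives 10>3]
(A,S): not NE [P2→P gives 10>4]
(B,P): not NE [P2→S gives 7>6]
(B,Q): not NE [P1→A gives 8>5; P2→S gives 7>0]
(B,R): not NE [P2→S gives 7>2]
(B,S): not NE [P1→A gives 1>0]

No pure NE.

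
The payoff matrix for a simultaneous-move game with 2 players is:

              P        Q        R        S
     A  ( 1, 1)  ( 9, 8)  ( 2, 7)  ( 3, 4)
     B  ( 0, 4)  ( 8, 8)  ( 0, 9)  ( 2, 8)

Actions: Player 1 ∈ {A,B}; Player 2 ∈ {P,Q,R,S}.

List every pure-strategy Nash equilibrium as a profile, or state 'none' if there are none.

PSNE = {(A,Q)}

(A,P): not NE [P2→Q gives 8>1]
(A,Q): NE
(A,R): not NE [P2→Q gives 8>7]
(A,S): not NE [P2→Q gives 8>4]
(B,P): not NE [P1→A gives 1>0; P2→R gives 9>4]
(B,Q): not NE [P1→A gives 9>8; P2→R gives 9>8]
(B,R): not NE [P1→A gives 2>0]
(B,S): not NE [P1→A gives 3>2; P2→R gives 9>8]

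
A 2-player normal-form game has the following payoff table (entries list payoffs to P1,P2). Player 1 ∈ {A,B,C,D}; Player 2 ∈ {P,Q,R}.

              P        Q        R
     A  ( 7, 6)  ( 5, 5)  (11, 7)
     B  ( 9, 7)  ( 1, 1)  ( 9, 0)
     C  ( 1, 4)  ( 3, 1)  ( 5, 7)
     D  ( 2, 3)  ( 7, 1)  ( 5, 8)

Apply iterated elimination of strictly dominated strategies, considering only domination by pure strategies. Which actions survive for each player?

P1 drop C (A beats it: P:7>1 Q:5>3 R:11>5)
P2 drop Q (P beats it: A:6>5 B:7>1 D:3>1)
P1 drop D (A beats it: P:7>2 R:11>5)
P1→{A,B} P2→{P,R}

Survivors P1:{A,B} P2:{P,R}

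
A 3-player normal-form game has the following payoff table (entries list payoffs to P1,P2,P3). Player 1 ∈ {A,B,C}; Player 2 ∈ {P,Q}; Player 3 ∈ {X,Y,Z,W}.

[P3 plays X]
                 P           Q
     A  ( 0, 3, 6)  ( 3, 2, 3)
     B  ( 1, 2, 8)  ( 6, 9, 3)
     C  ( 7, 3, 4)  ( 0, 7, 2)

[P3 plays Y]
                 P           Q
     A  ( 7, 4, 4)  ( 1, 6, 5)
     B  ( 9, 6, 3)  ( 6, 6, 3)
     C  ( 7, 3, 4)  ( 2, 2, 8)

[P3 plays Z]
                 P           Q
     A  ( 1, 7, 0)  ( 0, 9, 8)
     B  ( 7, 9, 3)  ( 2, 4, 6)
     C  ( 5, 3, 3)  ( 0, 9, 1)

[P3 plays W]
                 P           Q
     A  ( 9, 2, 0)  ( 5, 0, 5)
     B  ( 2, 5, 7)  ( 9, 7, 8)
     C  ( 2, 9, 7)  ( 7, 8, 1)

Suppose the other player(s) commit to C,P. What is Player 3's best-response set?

u_3(X vs C,P) = 4
u_3(Y vs C,P) = 4
u_3(Z vs C,P) = 3
u_3(W vs C,P) = 7
max payoff 7 at {W}

BR_3 = {W}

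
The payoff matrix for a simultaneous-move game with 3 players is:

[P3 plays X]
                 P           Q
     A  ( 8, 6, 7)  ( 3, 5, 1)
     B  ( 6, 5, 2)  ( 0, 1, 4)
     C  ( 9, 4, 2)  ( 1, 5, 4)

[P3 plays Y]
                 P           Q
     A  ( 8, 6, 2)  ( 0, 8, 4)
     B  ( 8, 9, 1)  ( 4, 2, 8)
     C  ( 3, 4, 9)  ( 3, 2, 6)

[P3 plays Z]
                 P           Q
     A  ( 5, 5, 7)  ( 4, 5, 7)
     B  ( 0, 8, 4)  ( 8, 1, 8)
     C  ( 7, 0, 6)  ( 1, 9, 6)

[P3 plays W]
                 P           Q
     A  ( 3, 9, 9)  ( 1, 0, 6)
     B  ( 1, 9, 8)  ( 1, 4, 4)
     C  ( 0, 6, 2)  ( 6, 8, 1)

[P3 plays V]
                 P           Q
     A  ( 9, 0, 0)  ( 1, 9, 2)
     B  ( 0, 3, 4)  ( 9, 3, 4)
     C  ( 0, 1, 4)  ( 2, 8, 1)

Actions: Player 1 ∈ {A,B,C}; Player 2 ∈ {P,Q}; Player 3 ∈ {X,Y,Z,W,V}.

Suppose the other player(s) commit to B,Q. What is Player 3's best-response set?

argmax u_3 = {Y,Z}

u_3(X vs B,Q) = 4
u_3(Y vs B,Q) = 8
u_3(Z vs B,Q) = 8
u_3(W vs B,Q) = 4
u_3(V vs B,Q) = 4
max payoff 8 at {Y,Z}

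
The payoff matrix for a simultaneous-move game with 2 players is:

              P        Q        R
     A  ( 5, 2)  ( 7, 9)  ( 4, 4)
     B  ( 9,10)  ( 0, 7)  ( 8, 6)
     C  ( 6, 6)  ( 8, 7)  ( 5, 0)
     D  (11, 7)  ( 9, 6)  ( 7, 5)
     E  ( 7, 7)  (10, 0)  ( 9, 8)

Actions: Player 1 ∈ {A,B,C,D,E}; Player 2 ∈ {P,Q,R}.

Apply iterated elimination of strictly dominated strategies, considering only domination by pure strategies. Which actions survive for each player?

IESDS → P1:{B,D,E} P2:{P,R}

P1 drop A (C beats it: P:6>5 Q:8>7 R:5>4)
P1 drop C (D beats it: P:11>6 Q:9>8 R:7>5)
P2 drop Q (P beats it: B:10>7 D:7>6 E:7>0)
P1→{B,D,E} P2→{P,R}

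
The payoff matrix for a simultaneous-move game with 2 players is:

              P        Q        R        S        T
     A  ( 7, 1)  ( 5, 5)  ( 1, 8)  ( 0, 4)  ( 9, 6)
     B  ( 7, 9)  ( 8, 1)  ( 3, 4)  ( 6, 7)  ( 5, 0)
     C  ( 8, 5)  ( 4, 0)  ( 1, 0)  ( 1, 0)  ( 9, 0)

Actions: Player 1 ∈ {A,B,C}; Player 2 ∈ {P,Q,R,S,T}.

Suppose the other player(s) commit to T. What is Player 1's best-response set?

argmax u_1 = {A,C}

u_1(A vs T) = 9
u_1(B vs T) = 5
u_1(C vs T) = 9
max payoff 9 at {A,C}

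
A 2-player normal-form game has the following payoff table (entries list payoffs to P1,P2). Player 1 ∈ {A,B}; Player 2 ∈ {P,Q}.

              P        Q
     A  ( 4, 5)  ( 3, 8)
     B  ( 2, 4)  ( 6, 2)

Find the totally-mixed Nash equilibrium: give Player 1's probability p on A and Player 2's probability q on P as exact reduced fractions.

(p,q) = (2/5, 3/5)

P1 indiff ⇒ q·4+(1-q)·3 = q·2+(1-q)·6 ⇒ q(2) = (1-q)(3) ⇒ q = 3/5
P2 indiff ⇒ p·5+(1-p)·4 = p·8+(1-p)·2 ⇒ p(-3) = (1-p)(-2) ⇒ p = 2/5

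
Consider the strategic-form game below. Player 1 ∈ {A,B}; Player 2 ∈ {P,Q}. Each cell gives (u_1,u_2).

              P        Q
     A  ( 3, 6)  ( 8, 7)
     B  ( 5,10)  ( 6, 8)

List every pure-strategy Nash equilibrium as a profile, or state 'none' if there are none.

(A,P): not NE [P1→B gives 5>3; P2→Q gives 7>6]
(A,Q): NE
(B,P): NE
(B,Q): not NE [P1→A gives 8>6; P2→P gives 10>8]

Nash profiles: (A,Q), (B,P)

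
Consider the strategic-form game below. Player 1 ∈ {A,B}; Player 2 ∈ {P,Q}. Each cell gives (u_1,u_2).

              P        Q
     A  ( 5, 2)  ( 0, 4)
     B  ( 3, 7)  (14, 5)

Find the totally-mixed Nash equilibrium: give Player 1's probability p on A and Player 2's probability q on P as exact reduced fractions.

(p,q) = (1/2, 7/8)

P1 indiff ⇒ q·5+(1-q)·0 = q·3+(1-q)·14 ⇒ q(2) = (1-q)(14) ⇒ q = 7/8
P2 indiff ⇒ p·2+(1-p)·7 = p·4+(1-p)·5 ⇒ p(-2) = (1-p)(-2) ⇒ p = 1/2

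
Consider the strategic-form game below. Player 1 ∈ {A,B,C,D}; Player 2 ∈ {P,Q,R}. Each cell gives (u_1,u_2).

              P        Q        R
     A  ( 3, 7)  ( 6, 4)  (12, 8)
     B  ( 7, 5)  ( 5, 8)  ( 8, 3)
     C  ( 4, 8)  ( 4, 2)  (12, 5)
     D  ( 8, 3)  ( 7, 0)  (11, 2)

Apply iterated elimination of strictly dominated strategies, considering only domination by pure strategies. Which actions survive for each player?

Remaining: P1:{A,C,D} P2:{P,R}

P1 drop B (D beats it: P:8>7 Q:7>5 R:11>8)
P2 drop Q (P beats it: A:7>4 C:8>2 D:3>0)
P1→{A,C,D} P2→{P,R}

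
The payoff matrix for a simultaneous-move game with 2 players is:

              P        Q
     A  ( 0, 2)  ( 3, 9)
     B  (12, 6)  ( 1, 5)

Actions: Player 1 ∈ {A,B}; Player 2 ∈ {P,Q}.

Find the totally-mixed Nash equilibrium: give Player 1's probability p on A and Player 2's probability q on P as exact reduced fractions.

(p,q) = (1/8, 1/7)

P1 indiff ⇒ q·0+(1-q)·3 = q·12+(1-q)·1 ⇒ q(-12) = (1-q)(-2) ⇒ q = 1/7
P2 indiff ⇒ p·2+(1-p)·6 = p·9+(1-p)·5 ⇒ p(-7) = (1-p)(-1) ⇒ p = 1/8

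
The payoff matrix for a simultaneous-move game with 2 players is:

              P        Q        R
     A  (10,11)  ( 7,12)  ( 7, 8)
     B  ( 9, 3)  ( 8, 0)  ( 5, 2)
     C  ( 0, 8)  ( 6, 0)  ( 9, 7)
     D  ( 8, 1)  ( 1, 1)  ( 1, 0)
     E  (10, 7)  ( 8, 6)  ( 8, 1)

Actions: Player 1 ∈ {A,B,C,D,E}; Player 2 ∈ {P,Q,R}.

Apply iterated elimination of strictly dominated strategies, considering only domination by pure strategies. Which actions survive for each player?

IESDS → P1:{A,B,E} P2:{P,Q}

P1 drop D (A beats it: P:10>8 Q:7>1 R:7>1)
P2 drop R (P beats it: A:11>8 B:3>2 C:8>7 E:7>1)
P1 drop C (A beats it: P:10>0 Q:7>6)
P1→{A,B,E} P2→{P,Q}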